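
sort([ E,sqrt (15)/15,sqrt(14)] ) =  [sqrt(15 ) /15, E,sqrt(14) ] 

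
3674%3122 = 552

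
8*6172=49376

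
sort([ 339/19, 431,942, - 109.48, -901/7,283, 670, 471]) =[-901/7, - 109.48,339/19,283, 431,  471,670,942] 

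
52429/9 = 52429/9  =  5825.44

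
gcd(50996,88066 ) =22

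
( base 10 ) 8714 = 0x220a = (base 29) AAE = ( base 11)6602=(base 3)102221202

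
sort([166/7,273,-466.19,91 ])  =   [- 466.19, 166/7,91,273 ]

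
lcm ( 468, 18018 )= 36036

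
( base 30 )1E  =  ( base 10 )44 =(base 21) 22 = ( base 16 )2c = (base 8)54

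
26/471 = 26/471 = 0.06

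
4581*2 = 9162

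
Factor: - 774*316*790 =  -2^4*3^2*5^1 * 43^1*79^2 = -193221360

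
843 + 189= 1032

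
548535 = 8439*65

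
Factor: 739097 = 479^1*1543^1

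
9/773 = 9/773 = 0.01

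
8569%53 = 36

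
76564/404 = 189 + 52/101 = 189.51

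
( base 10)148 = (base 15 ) 9D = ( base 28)58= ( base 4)2110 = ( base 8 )224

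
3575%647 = 340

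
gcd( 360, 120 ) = 120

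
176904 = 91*1944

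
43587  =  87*501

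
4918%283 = 107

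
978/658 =489/329 = 1.49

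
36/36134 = 18/18067 =0.00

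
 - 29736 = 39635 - 69371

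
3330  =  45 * 74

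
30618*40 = 1224720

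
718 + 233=951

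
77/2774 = 77/2774 = 0.03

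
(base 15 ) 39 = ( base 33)1L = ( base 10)54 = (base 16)36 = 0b110110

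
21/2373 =1/113 = 0.01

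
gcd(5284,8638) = 2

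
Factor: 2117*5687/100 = 12039379/100 = 2^( - 2 )*5^( - 2)*11^2*29^1* 47^1*73^1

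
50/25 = 2 = 2.00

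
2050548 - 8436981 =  - 6386433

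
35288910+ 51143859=86432769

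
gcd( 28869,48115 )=9623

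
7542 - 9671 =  - 2129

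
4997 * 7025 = 35103925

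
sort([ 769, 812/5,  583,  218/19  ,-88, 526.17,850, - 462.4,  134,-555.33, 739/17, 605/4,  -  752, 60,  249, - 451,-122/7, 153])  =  [ - 752 , - 555.33,-462.4, - 451, - 88, - 122/7,218/19, 739/17 , 60, 134, 605/4, 153,812/5, 249,526.17,583, 769,850 ] 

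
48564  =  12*4047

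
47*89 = 4183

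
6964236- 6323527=640709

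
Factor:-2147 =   -  19^1*113^1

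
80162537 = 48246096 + 31916441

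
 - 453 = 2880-3333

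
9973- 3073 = 6900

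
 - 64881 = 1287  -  66168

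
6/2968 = 3/1484 = 0.00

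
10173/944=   10 + 733/944 = 10.78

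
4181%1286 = 323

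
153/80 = 1+73/80 = 1.91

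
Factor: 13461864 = 2^3*3^1*13^2*3319^1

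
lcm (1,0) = 0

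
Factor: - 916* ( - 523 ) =2^2*229^1*523^1  =  479068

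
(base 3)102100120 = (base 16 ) 2055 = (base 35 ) 6qh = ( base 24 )e8l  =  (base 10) 8277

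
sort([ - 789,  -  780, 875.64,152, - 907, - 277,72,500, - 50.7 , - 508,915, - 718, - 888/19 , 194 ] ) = [ - 907, - 789,  -  780, - 718, - 508,-277, - 50.7,- 888/19, 72,152 , 194, 500, 875.64 , 915 ] 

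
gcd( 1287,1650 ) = 33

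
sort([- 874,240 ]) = [ - 874,  240]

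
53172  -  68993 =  - 15821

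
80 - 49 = 31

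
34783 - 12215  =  22568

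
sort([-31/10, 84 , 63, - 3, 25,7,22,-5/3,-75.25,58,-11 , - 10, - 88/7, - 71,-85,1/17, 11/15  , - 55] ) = [-85,  -  75.25,-71 , - 55, - 88/7, -11, - 10,-31/10,- 3,-5/3,1/17,11/15, 7,22,25,58 , 63, 84 ]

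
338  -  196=142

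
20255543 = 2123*9541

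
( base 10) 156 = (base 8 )234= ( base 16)9c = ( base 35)4g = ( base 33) 4o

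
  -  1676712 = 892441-2569153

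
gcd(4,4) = 4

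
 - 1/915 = - 1+914/915  =  - 0.00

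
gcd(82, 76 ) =2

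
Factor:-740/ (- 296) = 5/2  =  2^( - 1 )*5^1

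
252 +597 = 849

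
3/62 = 3/62  =  0.05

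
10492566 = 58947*178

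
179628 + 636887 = 816515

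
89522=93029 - 3507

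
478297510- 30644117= 447653393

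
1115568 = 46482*24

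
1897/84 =22  +  7/12= 22.58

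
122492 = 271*452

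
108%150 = 108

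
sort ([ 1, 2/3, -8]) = [  -  8,  2/3, 1 ] 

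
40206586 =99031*406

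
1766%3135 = 1766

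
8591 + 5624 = 14215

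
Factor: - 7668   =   - 2^2*3^3*71^1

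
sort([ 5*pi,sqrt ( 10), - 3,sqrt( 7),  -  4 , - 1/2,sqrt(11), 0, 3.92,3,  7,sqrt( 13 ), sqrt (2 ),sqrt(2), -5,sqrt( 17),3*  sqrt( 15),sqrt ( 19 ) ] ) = [ - 5, - 4,- 3, - 1/2,0,sqrt( 2 ) , sqrt(2), sqrt( 7 ),  3,  sqrt( 10),sqrt( 11),sqrt (13 ),3.92,sqrt( 17), sqrt( 19),7,3*  sqrt( 15 ),5*pi]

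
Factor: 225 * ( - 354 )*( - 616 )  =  2^4 *3^3*5^2 * 7^1  *11^1*59^1 = 49064400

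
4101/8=512 + 5/8 = 512.62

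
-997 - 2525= - 3522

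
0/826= 0= 0.00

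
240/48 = 5=5.00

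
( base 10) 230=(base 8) 346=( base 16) E6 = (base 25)95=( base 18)CE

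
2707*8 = 21656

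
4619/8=577 + 3/8=577.38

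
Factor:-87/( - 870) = 2^( - 1 )*5^( - 1)= 1/10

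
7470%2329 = 483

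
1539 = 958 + 581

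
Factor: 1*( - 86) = -2^1 * 43^1=- 86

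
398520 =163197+235323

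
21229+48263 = 69492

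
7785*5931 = 46172835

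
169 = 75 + 94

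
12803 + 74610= 87413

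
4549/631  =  4549/631  =  7.21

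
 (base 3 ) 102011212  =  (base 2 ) 1111111010110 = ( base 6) 101422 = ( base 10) 8150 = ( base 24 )e3e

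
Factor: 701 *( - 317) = -222217=-317^1*701^1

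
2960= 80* 37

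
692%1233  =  692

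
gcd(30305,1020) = 5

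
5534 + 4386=9920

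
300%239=61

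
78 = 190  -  112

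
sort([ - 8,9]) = [ -8,  9]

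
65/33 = 1 + 32/33 = 1.97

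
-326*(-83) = 27058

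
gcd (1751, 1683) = 17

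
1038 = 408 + 630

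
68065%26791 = 14483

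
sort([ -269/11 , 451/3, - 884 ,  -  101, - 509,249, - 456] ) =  [-884, - 509, - 456, - 101, - 269/11,451/3,249 ]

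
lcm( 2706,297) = 24354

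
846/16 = 423/8 = 52.88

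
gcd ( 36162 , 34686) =738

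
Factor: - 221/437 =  - 13^1*17^1*19^ ( - 1)*23^( -1)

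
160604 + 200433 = 361037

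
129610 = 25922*5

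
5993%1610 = 1163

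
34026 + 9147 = 43173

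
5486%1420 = 1226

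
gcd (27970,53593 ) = 1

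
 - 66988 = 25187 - 92175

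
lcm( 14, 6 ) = 42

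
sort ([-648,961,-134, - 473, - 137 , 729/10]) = [-648, - 473, - 137, - 134 , 729/10  ,  961] 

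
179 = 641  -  462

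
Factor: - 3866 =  - 2^1*1933^1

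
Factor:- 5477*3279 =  - 17959083 = - 3^1* 1093^1*5477^1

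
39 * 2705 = 105495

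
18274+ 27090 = 45364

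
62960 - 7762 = 55198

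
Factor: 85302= 2^1 *3^2*7^1*677^1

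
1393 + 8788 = 10181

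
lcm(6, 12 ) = 12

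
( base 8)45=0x25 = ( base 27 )1A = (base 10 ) 37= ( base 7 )52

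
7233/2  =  3616 + 1/2 = 3616.50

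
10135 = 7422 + 2713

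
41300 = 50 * 826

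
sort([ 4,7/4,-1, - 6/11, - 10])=[ - 10, - 1, - 6/11, 7/4 , 4]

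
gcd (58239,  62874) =9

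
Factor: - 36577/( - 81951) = 3^( - 1)*59^(  -  1 )*79^1 = 79/177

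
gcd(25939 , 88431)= 1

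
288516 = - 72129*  ( - 4)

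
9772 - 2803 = 6969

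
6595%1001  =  589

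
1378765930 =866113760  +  512652170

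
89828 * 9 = 808452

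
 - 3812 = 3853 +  - 7665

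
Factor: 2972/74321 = 2^2*13^ ( - 1 ) * 743^1*5717^(  -  1) 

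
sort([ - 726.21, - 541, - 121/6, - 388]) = [ - 726.21, - 541,-388, - 121/6 ]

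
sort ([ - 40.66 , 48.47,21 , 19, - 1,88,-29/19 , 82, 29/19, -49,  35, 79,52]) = [-49, - 40.66,-29/19, - 1,29/19 , 19,21, 35, 48.47,52,79 , 82, 88] 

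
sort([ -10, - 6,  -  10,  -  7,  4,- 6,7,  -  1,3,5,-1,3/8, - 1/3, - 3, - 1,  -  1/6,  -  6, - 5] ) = [ - 10, - 10, - 7, - 6, - 6, - 6 , - 5, - 3,  -  1, - 1, - 1, - 1/3,  -  1/6, 3/8, 3, 4, 5, 7] 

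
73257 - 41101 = 32156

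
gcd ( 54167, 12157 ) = 1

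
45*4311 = 193995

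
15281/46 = 15281/46 = 332.20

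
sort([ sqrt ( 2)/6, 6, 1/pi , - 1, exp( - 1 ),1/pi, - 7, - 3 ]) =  [ - 7,  -  3, - 1,sqrt(2)/6, 1/pi,1/pi,exp( - 1 ), 6 ]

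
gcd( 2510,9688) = 2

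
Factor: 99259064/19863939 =2^3*3^(- 1)  *17^ ( - 1 ) *47^( - 1) * 8287^( - 1 ) * 12407383^1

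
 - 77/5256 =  - 77/5256= -0.01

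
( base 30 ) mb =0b1010011111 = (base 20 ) 1DB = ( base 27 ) on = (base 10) 671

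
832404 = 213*3908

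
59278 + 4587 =63865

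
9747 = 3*3249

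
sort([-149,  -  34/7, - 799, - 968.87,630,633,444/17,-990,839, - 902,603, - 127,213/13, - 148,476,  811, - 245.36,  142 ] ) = [ - 990, - 968.87,-902, - 799 ,-245.36 ,- 149, - 148,  -  127, - 34/7 , 213/13, 444/17,142,476,603,630,633,811, 839] 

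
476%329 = 147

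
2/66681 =2/66681 = 0.00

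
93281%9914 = 4055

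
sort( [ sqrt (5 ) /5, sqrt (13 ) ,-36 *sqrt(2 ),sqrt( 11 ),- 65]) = [  -  65,-36*sqrt(2),  sqrt(5 )/5,sqrt ( 11), sqrt(13 )]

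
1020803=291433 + 729370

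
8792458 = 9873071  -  1080613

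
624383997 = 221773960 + 402610037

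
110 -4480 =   -  4370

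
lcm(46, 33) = 1518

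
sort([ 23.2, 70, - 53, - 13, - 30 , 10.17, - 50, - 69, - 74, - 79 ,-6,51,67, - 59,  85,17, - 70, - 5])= [ - 79, - 74, - 70, -69, - 59, - 53, - 50, - 30, - 13, - 6 , - 5,10.17,17, 23.2,51,67, 70,85]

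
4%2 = 0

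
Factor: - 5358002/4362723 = - 2^1*3^( - 2 ) *13^1 * 19^( - 1 ) * 31^(-1 ) *823^( - 1) * 206077^1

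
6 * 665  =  3990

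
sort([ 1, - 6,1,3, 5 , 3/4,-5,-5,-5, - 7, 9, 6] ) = [ - 7,-6, - 5, - 5, - 5 , 3/4,1,1,3, 5, 6, 9]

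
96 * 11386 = 1093056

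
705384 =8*88173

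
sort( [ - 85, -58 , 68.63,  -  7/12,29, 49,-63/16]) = [ - 85, - 58, - 63/16, - 7/12,29, 49, 68.63]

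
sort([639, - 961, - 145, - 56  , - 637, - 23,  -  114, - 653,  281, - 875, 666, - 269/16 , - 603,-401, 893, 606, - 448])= [ - 961,-875, - 653, - 637 , - 603,  -  448,-401, - 145 , - 114, - 56  , - 23, - 269/16, 281,606,  639,666,893 ]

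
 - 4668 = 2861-7529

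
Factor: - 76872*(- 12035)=925154520= 2^3 * 3^1*5^1 * 29^1*83^1*3203^1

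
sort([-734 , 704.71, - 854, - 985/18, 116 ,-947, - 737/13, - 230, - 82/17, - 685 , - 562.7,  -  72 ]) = [ - 947, - 854,  -  734 , - 685,  -  562.7,-230,-72,- 737/13, - 985/18, - 82/17, 116, 704.71 ] 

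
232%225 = 7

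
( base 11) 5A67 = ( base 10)7938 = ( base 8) 17402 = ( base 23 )F03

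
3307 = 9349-6042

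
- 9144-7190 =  - 16334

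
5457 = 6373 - 916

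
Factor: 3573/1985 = 3^2 * 5^( - 1 ) = 9/5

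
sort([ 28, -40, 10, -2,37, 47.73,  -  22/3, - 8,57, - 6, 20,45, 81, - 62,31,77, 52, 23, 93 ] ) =[  -  62,  -  40, - 8, - 22/3, - 6 ,  -  2, 10, 20, 23,28 , 31, 37,45, 47.73,52, 57, 77,81, 93]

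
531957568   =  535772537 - 3814969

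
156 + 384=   540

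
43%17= 9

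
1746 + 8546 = 10292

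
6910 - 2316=4594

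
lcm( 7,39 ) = 273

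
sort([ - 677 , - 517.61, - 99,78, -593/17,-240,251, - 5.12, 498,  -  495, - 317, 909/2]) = [-677,-517.61,-495,-317,-240, - 99,- 593/17, - 5.12, 78,251,909/2,498]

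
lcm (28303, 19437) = 1613271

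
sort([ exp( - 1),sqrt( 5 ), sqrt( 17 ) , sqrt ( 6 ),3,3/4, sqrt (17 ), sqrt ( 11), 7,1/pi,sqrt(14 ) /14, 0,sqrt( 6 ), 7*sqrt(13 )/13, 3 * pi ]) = [0,sqrt( 14)/14,  1/pi,  exp ( - 1 ),  3/4, 7*sqrt (13 ) /13,sqrt( 5 ),  sqrt( 6), sqrt(6 ),3,sqrt(11 ), sqrt( 17 ),sqrt( 17 ), 7,3*pi]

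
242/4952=121/2476 = 0.05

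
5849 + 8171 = 14020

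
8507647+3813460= 12321107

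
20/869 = 20/869= 0.02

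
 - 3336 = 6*( - 556 ) 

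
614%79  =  61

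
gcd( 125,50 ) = 25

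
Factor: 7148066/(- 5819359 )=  - 2^1*7^(-1 )*13^( - 1)*19^1*63949^ ( - 1 )*188107^1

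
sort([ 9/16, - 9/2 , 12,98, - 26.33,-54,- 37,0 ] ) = [ - 54 , - 37, - 26.33,- 9/2,0, 9/16,  12, 98 ]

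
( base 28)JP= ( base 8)1055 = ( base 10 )557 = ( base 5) 4212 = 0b1000101101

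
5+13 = 18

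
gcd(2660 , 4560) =380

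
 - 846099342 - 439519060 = - 1285618402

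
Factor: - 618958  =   - 2^1*309479^1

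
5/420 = 1/84 = 0.01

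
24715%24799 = 24715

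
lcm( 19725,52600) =157800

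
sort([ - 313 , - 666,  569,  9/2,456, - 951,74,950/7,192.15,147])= [ - 951, - 666, - 313,9/2,74, 950/7,147,192.15,456,569]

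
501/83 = 6 + 3/83 = 6.04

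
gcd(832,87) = 1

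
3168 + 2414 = 5582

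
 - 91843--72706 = - 19137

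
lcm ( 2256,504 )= 47376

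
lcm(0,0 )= 0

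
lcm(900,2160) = 10800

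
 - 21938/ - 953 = 23 + 19/953 = 23.02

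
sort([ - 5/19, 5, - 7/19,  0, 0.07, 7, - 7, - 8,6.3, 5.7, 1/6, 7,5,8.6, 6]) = [ - 8,-7, - 7/19,  -  5/19, 0, 0.07, 1/6, 5, 5, 5.7, 6, 6.3, 7, 7,8.6]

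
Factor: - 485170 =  - 2^1*5^1*7^1*29^1*239^1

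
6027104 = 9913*608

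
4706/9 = 522 + 8/9 = 522.89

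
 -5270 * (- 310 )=1633700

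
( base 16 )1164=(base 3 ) 20002220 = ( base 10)4452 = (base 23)89D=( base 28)5J0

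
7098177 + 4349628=11447805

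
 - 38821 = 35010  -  73831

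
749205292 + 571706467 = 1320911759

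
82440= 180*458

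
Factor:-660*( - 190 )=2^3*3^1  *  5^2 * 11^1 * 19^1 = 125400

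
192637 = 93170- -99467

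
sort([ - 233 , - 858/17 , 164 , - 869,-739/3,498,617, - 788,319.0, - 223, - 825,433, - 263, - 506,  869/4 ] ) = [ - 869, - 825, - 788 ,-506, - 263,- 739/3, - 233,- 223, - 858/17,164, 869/4, 319.0,433,498,617]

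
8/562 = 4/281= 0.01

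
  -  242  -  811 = -1053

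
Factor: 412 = 2^2*103^1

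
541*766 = 414406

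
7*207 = 1449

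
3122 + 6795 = 9917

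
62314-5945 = 56369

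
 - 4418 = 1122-5540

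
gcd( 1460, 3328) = 4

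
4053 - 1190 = 2863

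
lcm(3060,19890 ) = 39780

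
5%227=5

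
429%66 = 33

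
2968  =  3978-1010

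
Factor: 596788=2^2*149197^1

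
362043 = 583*621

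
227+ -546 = -319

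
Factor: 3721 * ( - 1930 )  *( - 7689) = 55218784170 = 2^1*3^1 *5^1 * 11^1 *61^2*193^1 * 233^1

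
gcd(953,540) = 1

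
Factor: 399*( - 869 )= - 346731 = - 3^1*7^1*11^1*19^1*79^1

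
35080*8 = 280640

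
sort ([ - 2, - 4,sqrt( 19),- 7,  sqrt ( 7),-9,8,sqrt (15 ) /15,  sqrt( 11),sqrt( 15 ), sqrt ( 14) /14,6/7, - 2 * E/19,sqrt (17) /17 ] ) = [- 9, - 7,  -  4,  -  2, - 2 * E/19,  sqrt( 17) /17,sqrt( 15) /15,  sqrt(14)/14,6/7, sqrt( 7), sqrt( 11)  ,  sqrt( 15 ),sqrt ( 19), 8 ]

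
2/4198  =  1/2099 = 0.00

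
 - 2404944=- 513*4688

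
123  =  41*3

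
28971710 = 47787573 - 18815863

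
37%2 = 1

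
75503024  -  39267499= 36235525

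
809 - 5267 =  - 4458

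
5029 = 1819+3210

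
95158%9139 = 3768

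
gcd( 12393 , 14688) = 459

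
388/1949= 388/1949  =  0.20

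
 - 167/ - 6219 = 167/6219=0.03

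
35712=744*48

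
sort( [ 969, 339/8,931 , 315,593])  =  [ 339/8,315, 593,931, 969 ] 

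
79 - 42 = 37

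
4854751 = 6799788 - 1945037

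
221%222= 221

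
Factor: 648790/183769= 2^1*5^1*127^( - 1 )*1447^ ( - 1)*64879^1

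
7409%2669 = 2071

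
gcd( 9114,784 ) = 98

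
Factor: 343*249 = 85407 =3^1*7^3*83^1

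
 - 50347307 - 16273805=-66621112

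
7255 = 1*7255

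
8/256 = 1/32  =  0.03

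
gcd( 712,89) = 89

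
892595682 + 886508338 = 1779104020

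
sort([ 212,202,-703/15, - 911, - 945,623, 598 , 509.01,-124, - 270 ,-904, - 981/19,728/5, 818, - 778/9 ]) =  [ - 945, - 911, -904, - 270,-124,- 778/9, - 981/19, -703/15, 728/5,202,212,509.01,598 , 623,818] 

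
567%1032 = 567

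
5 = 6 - 1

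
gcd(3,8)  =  1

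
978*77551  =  75844878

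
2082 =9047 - 6965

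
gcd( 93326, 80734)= 2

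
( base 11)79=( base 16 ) 56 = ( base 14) 62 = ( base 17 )51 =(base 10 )86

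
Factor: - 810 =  - 2^1*3^4*5^1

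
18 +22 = 40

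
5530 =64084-58554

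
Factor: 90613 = 31^1*37^1 * 79^1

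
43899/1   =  43899 =43899.00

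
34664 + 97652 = 132316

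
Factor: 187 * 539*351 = 35378343 = 3^3*7^2*11^2*13^1*17^1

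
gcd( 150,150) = 150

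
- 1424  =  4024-5448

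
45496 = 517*88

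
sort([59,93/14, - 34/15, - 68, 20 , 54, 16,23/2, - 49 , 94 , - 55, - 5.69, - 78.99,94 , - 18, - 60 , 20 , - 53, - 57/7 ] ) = [ - 78.99, - 68, - 60, - 55, - 53, - 49, - 18, - 57/7 , - 5.69,  -  34/15,93/14, 23/2 , 16,20,20,54,59, 94,94]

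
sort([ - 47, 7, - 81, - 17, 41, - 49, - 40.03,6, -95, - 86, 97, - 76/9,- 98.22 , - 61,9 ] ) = [ - 98.22 , - 95, - 86, - 81, - 61,-49, - 47, - 40.03, - 17,-76/9  ,  6,7, 9,41, 97] 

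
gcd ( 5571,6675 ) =3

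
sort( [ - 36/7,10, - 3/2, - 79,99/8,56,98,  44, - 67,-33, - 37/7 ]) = [ - 79, - 67,-33, - 37/7, - 36/7, - 3/2,10,99/8,  44,56 , 98]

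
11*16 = 176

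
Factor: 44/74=2^1*11^1*37^ ( - 1) = 22/37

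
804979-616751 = 188228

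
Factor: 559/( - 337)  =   - 13^1 * 43^1*337^ (- 1)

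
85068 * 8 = 680544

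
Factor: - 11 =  - 11^1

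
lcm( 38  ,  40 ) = 760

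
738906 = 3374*219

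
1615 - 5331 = -3716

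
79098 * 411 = 32509278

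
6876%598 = 298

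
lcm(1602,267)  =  1602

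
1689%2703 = 1689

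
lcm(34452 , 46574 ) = 2514996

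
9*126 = 1134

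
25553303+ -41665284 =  - 16111981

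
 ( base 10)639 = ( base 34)ir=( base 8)1177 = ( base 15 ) 2C9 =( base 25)10e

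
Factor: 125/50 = 5/2 = 2^( - 1)*5^1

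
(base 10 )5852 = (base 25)992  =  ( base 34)524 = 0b1011011011100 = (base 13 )2882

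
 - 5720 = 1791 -7511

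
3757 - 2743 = 1014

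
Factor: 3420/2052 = 5/3 = 3^(  -  1)  *  5^1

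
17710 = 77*230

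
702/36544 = 351/18272 = 0.02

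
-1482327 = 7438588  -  8920915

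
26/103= 26/103 = 0.25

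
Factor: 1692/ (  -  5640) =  - 2^(-1)*3^1 *5^( - 1) = -  3/10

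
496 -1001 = -505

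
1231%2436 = 1231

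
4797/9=533  =  533.00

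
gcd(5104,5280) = 176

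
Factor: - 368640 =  - 2^13*3^2*5^1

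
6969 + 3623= 10592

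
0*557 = 0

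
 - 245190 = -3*81730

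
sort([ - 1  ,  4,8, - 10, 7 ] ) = [-10, - 1,4,7,8]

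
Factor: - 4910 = - 2^1 *5^1 * 491^1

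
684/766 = 342/383  =  0.89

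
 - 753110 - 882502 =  - 1635612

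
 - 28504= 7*(  -  4072)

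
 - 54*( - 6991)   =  377514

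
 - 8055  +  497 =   -  7558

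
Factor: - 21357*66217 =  - 3^3* 7^1*23^1*113^1*2879^1 = - 1414196469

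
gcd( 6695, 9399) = 13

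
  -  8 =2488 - 2496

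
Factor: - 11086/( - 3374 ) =23/7   =  7^ ( - 1 )*23^1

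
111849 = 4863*23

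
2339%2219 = 120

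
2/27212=1/13606 = 0.00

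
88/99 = 8/9= 0.89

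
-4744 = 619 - 5363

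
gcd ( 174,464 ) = 58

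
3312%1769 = 1543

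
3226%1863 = 1363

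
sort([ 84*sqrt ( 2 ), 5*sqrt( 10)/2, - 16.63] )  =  [ - 16.63, 5*sqrt(10)/2, 84* sqrt( 2)] 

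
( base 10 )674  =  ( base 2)1010100010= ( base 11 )563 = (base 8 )1242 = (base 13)3CB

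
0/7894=0 = 0.00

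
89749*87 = 7808163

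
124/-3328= - 31/832 = - 0.04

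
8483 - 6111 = 2372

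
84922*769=65305018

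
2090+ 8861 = 10951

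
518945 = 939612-420667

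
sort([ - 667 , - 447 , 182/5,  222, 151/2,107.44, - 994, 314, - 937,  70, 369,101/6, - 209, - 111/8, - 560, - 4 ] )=[-994, - 937 , - 667, - 560,- 447 , - 209, - 111/8, - 4, 101/6,182/5, 70,151/2,107.44, 222, 314, 369] 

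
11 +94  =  105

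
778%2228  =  778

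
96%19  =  1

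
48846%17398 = 14050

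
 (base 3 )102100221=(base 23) FF7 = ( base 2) 10000001011111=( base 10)8287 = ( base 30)967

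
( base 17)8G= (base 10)152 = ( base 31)4S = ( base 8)230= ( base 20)7c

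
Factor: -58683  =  -3^1*31^1*631^1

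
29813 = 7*4259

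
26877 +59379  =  86256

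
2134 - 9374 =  - 7240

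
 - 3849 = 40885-44734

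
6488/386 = 3244/193 =16.81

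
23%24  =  23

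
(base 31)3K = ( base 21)58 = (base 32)3h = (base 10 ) 113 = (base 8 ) 161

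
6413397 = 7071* 907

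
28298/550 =51+124/275 = 51.45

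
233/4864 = 233/4864 = 0.05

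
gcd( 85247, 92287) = 1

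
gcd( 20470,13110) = 230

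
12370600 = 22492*550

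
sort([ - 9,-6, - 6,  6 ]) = [ - 9,- 6, - 6,  6 ] 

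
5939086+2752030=8691116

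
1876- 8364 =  - 6488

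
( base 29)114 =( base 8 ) 1552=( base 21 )1kd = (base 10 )874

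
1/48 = 1/48 = 0.02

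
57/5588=57/5588  =  0.01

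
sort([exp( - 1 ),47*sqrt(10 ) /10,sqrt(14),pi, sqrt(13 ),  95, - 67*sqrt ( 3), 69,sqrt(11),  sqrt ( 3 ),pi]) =[ - 67*sqrt( 3 ),exp( - 1),sqrt ( 3 ), pi, pi,sqrt(11 ),sqrt ( 13 ),sqrt( 14 ),47 * sqrt(10 )/10,69, 95] 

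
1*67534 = 67534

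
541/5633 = 541/5633= 0.10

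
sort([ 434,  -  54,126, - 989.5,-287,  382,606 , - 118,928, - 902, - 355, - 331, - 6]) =[ - 989.5, - 902 , - 355, - 331, - 287, - 118, - 54,- 6, 126,382, 434 , 606, 928 ] 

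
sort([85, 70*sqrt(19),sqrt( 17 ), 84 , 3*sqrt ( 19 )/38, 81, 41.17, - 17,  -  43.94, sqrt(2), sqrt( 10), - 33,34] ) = [ - 43.94, - 33,-17, 3*sqrt( 19 )/38,  sqrt( 2), sqrt( 10),sqrt(17),34 , 41.17,81,84,85, 70*sqrt(19)]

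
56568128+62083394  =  118651522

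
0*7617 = 0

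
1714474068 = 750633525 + 963840543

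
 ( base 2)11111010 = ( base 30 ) 8A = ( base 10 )250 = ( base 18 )DG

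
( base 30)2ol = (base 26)3jj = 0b100111101101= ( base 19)70E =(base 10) 2541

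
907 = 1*907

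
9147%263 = 205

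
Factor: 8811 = 3^2 * 11^1*89^1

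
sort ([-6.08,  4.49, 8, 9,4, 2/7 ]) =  [ - 6.08, 2/7,4,4.49,  8, 9 ]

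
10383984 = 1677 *6192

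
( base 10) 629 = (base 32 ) JL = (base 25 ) 104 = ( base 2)1001110101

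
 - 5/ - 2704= 5/2704= 0.00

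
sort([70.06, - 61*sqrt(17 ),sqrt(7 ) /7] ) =[ - 61*sqrt(17), sqrt( 7 ) /7,  70.06]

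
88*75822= 6672336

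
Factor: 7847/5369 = 13^(-1)*19^1 = 19/13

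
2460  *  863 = 2122980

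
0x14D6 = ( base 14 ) 1D30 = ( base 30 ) 5ro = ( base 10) 5334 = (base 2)1010011010110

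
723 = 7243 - 6520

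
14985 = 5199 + 9786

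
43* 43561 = 1873123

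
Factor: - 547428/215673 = -2^2*7^4*19^1*29^ (-1)*37^(-1)*67^ (-1 ) = - 182476/71891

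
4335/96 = 45 + 5/32 = 45.16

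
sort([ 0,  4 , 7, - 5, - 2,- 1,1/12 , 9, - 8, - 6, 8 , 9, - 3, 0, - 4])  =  [ - 8, - 6,  -  5,- 4,- 3, - 2,  -  1, 0,0,1/12,4,  7 , 8, 9,9]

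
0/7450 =0 = 0.00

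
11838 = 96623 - 84785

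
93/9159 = 31/3053= 0.01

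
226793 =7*32399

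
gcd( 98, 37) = 1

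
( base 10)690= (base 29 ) nn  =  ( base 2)1010110010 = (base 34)ka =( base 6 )3110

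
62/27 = 2  +  8/27 = 2.30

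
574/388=287/194 = 1.48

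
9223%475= 198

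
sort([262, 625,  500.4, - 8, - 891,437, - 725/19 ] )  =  [-891,-725/19,-8, 262, 437 , 500.4, 625 ] 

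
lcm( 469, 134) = 938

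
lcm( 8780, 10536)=52680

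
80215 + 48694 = 128909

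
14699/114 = 128 + 107/114 = 128.94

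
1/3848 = 1/3848 = 0.00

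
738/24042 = 123/4007 = 0.03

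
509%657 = 509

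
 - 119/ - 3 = 119/3 = 39.67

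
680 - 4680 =  -  4000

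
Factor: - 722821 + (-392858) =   -  1115679  =  - 3^1*383^1 *971^1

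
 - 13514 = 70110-83624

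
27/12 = 2 + 1/4 = 2.25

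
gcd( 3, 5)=1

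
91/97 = 91/97 = 0.94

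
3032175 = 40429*75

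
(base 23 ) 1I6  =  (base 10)949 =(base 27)184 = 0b1110110101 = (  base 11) 793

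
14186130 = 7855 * 1806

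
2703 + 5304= 8007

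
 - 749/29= - 749/29 = - 25.83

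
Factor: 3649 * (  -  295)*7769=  - 5^1*17^1*41^1*59^1*89^1*457^1=-8362978895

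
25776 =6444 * 4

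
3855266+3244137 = 7099403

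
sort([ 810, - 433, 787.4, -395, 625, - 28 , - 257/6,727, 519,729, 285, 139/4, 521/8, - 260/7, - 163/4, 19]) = [ -433,- 395, - 257/6 , -163/4, - 260/7, - 28, 19, 139/4,521/8, 285, 519, 625,727, 729,787.4, 810 ] 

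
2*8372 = 16744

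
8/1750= 4/875 = 0.00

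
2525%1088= 349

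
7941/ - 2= - 3971 + 1/2  =  -  3970.50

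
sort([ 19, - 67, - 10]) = [ - 67,  -  10,19]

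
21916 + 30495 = 52411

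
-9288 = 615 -9903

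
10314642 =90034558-79719916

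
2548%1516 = 1032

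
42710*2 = 85420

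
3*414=1242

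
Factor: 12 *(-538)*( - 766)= 4945296  =  2^4*3^1*269^1*383^1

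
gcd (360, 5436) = 36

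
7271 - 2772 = 4499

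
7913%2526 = 335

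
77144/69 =1118 + 2/69=1118.03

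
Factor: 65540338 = 2^1*17^1*67^1*28771^1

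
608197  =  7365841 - 6757644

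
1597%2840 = 1597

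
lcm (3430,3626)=126910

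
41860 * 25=1046500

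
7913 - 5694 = 2219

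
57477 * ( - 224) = - 12874848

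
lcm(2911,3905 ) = 160105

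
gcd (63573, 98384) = 1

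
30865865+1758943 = 32624808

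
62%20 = 2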